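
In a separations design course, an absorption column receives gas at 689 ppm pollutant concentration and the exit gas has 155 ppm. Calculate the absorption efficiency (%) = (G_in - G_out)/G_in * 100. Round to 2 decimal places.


Efficiency = (G_in - G_out) / G_in * 100%
Efficiency = (689 - 155) / 689 * 100
Efficiency = 534 / 689 * 100
Efficiency = 77.50%


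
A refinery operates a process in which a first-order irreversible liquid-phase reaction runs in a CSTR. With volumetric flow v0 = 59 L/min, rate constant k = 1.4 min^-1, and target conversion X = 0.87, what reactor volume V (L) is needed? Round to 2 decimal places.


V = v0 * X / (k * (1 - X))
V = 59 * 0.87 / (1.4 * (1 - 0.87))
V = 51.33 / (1.4 * 0.13)
V = 51.33 / 0.182
V = 282.03 L


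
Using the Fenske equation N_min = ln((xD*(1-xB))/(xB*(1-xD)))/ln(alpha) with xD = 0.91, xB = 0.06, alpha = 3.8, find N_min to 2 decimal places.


N_min = ln((xD*(1-xB))/(xB*(1-xD))) / ln(alpha)
Numerator inside ln: 0.8554 / 0.0054 = 158.407407
ln(158.407407) = 5.06517
ln(alpha) = ln(3.8) = 1.335001
N_min = 5.06517 / 1.335001 = 3.79


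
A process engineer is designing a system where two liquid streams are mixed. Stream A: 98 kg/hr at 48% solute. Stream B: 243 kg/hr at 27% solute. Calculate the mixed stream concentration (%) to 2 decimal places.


Mass balance on solute: F1*x1 + F2*x2 = F3*x3
F3 = F1 + F2 = 98 + 243 = 341 kg/hr
x3 = (F1*x1 + F2*x2)/F3
x3 = (98*0.48 + 243*0.27) / 341
x3 = 33.04%


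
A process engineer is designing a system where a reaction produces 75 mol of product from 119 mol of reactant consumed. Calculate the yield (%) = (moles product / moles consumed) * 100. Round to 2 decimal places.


Yield = (moles product / moles consumed) * 100%
Yield = (75 / 119) * 100
Yield = 0.6303 * 100
Yield = 63.03%


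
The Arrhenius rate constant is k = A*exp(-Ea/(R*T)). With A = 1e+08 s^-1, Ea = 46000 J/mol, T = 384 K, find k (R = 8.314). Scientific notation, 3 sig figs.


k = A * exp(-Ea/(R*T))
k = 1e+08 * exp(-46000 / (8.314 * 384))
k = 1e+08 * exp(-14.408428)
k = 5.53e+01


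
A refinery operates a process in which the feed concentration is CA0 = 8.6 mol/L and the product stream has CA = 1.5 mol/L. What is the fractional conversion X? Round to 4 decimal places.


X = (CA0 - CA) / CA0
X = (8.6 - 1.5) / 8.6
X = 7.1 / 8.6
X = 0.8256


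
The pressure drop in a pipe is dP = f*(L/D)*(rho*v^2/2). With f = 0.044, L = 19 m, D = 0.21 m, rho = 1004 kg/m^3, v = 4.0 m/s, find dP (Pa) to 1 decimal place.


dP = f * (L/D) * (rho*v^2/2)
dP = 0.044 * (19/0.21) * (1004*4.0^2/2)
L/D = 90.47619048
rho*v^2/2 = 1004*16.0/2 = 8032.0
dP = 0.044 * 90.47619048 * 8032.0
dP = 31975.0 Pa


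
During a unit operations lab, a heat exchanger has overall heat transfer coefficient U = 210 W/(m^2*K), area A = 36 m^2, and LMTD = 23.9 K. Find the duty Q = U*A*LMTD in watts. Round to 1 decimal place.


Q = U * A * LMTD
Q = 210 * 36 * 23.9
Q = 180684.0 W


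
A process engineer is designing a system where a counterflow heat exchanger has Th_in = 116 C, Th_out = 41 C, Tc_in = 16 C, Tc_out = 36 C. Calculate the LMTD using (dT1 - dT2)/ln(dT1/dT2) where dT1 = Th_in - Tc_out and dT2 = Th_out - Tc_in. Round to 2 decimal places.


dT1 = Th_in - Tc_out = 116 - 36 = 80
dT2 = Th_out - Tc_in = 41 - 16 = 25
LMTD = (dT1 - dT2) / ln(dT1/dT2)
LMTD = (80 - 25) / ln(80/25)
LMTD = 47.29 K


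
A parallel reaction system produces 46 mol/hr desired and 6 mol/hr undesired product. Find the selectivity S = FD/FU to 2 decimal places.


S = desired product rate / undesired product rate
S = 46 / 6
S = 7.67


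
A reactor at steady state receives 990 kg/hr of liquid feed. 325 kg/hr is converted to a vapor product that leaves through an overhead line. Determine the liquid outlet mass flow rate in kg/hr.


Steady-state mass balance on the main outlet: F_out = F_in - F_removed
F_out = 990 - 325
F_out = 665 kg/hr


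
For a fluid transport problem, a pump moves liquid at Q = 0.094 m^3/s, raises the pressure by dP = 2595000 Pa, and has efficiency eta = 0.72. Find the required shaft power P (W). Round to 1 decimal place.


P = Q * dP / eta
P = 0.094 * 2595000 / 0.72
P = 243930.0 / 0.72
P = 338791.7 W


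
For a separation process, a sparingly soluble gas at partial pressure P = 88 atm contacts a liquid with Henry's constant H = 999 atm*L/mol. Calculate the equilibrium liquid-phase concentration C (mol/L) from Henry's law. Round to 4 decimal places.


C = P / H
C = 88 / 999
C = 0.0881 mol/L


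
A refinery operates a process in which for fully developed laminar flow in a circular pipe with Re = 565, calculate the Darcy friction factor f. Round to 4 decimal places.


f = 64 / Re
f = 64 / 565
f = 0.1133


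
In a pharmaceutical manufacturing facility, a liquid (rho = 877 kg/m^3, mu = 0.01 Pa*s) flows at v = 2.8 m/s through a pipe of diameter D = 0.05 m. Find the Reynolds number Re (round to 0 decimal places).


Re = rho * v * D / mu
Re = 877 * 2.8 * 0.05 / 0.01
Re = 122.78 / 0.01
Re = 12278


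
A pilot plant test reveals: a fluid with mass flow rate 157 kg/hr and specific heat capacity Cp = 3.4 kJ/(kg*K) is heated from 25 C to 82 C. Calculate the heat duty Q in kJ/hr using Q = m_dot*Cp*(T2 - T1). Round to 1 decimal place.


Q = m_dot * Cp * (T2 - T1)
Q = 157 * 3.4 * (82 - 25)
Q = 157 * 3.4 * 57
Q = 30426.6 kJ/hr


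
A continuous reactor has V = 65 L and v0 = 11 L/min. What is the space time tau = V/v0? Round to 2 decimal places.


tau = V / v0
tau = 65 / 11
tau = 5.91 min


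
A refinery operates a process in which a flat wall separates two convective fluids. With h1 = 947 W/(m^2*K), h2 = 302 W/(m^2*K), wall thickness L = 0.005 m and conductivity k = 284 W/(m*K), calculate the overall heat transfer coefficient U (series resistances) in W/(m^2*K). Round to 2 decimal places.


1/U = 1/h1 + L/k + 1/h2
1/U = 1/947 + 0.005/284 + 1/302
1/U = 0.0010559662 + 1.76056e-05 + 0.0033112583
1/U = 0.0043848301
U = 228.06 W/(m^2*K)


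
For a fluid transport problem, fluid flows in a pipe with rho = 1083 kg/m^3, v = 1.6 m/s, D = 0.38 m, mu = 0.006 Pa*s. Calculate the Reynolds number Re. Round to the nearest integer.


Re = rho * v * D / mu
Re = 1083 * 1.6 * 0.38 / 0.006
Re = 658.464 / 0.006
Re = 109744


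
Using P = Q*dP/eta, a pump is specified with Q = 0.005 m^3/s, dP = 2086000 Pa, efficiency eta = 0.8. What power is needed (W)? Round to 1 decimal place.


P = Q * dP / eta
P = 0.005 * 2086000 / 0.8
P = 10430.0 / 0.8
P = 13037.5 W


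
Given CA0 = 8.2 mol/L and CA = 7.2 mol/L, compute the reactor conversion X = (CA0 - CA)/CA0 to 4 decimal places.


X = (CA0 - CA) / CA0
X = (8.2 - 7.2) / 8.2
X = 1.0 / 8.2
X = 0.1220


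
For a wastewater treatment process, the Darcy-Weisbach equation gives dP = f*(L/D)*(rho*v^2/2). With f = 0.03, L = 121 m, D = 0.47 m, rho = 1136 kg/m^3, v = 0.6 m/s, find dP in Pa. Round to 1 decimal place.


dP = f * (L/D) * (rho*v^2/2)
dP = 0.03 * (121/0.47) * (1136*0.6^2/2)
L/D = 257.44680851
rho*v^2/2 = 1136*0.36/2 = 204.48
dP = 0.03 * 257.44680851 * 204.48
dP = 1579.3 Pa


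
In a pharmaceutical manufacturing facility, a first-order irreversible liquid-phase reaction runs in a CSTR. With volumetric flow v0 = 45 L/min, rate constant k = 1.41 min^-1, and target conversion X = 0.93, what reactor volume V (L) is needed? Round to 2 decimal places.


V = v0 * X / (k * (1 - X))
V = 45 * 0.93 / (1.41 * (1 - 0.93))
V = 41.85 / (1.41 * 0.07)
V = 41.85 / 0.0987
V = 424.01 L


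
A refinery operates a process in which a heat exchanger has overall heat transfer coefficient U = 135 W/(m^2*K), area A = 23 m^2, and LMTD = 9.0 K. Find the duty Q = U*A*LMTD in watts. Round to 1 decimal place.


Q = U * A * LMTD
Q = 135 * 23 * 9.0
Q = 27945.0 W


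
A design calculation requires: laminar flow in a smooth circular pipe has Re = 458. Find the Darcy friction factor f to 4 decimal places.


f = 64 / Re
f = 64 / 458
f = 0.1397


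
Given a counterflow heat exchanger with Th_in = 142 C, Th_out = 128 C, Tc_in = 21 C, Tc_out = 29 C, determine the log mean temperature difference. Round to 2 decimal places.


dT1 = Th_in - Tc_out = 142 - 29 = 113
dT2 = Th_out - Tc_in = 128 - 21 = 107
LMTD = (dT1 - dT2) / ln(dT1/dT2)
LMTD = (113 - 107) / ln(113/107)
LMTD = 109.97 K


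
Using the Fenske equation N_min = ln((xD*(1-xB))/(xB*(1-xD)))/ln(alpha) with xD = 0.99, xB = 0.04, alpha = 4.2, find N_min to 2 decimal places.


N_min = ln((xD*(1-xB))/(xB*(1-xD))) / ln(alpha)
Numerator inside ln: 0.9504 / 0.0004 = 2376.0
ln(2376.0) = 7.773174
ln(alpha) = ln(4.2) = 1.435085
N_min = 7.773174 / 1.435085 = 5.42


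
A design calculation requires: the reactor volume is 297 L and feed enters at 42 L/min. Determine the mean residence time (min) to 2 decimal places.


tau = V / v0
tau = 297 / 42
tau = 7.07 min


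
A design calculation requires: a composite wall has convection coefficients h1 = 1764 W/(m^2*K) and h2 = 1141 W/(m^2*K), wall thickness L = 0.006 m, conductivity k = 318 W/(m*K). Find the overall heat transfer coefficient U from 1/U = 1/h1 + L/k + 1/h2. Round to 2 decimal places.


1/U = 1/h1 + L/k + 1/h2
1/U = 1/1764 + 0.006/318 + 1/1141
1/U = 0.0005668934 + 1.88679e-05 + 0.0008764242
1/U = 0.0014621855
U = 683.91 W/(m^2*K)


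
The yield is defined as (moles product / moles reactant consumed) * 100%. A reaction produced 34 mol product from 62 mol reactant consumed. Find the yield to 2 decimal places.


Yield = (moles product / moles consumed) * 100%
Yield = (34 / 62) * 100
Yield = 0.5484 * 100
Yield = 54.84%


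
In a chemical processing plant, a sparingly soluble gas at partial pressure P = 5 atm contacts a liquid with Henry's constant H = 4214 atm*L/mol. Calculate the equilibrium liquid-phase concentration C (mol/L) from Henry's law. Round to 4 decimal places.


C = P / H
C = 5 / 4214
C = 0.0012 mol/L


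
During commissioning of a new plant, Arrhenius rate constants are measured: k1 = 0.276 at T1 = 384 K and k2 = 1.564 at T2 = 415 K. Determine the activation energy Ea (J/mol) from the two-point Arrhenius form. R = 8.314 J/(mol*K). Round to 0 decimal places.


Ea = R * ln(k2/k1) / (1/T1 - 1/T2)
ln(k2/k1) = ln(1.564/0.276) = 1.7346011
1/T1 - 1/T2 = 1/384 - 1/415 = 0.000194528112
Ea = 8.314 * 1.7346011 / 0.000194528112
Ea = 74136 J/mol


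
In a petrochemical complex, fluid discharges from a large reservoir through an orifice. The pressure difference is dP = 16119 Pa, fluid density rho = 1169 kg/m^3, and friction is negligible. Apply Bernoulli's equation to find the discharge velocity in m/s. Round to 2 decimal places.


v = sqrt(2*dP/rho)
v = sqrt(2*16119/1169)
v = sqrt(27.577417)
v = 5.25 m/s


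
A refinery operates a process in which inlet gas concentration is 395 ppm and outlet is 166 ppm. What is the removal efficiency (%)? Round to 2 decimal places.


Efficiency = (G_in - G_out) / G_in * 100%
Efficiency = (395 - 166) / 395 * 100
Efficiency = 229 / 395 * 100
Efficiency = 57.97%


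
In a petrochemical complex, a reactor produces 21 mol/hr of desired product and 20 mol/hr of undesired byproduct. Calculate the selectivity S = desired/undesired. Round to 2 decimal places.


S = desired product rate / undesired product rate
S = 21 / 20
S = 1.05


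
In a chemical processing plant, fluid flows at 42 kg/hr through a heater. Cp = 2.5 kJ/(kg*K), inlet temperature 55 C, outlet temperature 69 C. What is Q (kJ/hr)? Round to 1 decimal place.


Q = m_dot * Cp * (T2 - T1)
Q = 42 * 2.5 * (69 - 55)
Q = 42 * 2.5 * 14
Q = 1470.0 kJ/hr


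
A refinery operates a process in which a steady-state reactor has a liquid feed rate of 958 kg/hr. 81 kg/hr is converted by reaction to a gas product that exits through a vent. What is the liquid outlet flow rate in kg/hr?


Steady-state mass balance on the main outlet: F_out = F_in - F_removed
F_out = 958 - 81
F_out = 877 kg/hr


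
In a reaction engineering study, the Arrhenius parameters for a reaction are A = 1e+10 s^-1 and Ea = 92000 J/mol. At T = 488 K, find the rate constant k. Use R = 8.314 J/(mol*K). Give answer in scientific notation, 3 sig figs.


k = A * exp(-Ea/(R*T))
k = 1e+10 * exp(-92000 / (8.314 * 488))
k = 1e+10 * exp(-22.675558)
k = 1.42e+00


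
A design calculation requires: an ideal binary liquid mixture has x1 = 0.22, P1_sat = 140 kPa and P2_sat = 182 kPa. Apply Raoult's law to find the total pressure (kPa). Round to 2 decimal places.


P = x1*P1_sat + x2*P2_sat
x2 = 1 - x1 = 1 - 0.22 = 0.78
P = 0.22*140 + 0.78*182
P = 30.8 + 141.96
P = 172.76 kPa


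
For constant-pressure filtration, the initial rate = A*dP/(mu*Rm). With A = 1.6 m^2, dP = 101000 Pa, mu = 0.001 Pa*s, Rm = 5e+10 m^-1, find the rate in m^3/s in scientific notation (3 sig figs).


rate = A * dP / (mu * Rm)
rate = 1.6 * 101000 / (0.001 * 5e+10)
rate = 161600.0 / 5.000e+07
rate = 3.23e-03 m^3/s


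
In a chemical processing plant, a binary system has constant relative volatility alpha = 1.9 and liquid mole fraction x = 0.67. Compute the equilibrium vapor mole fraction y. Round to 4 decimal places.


y = alpha*x / (1 + (alpha-1)*x)
y = 1.9*0.67 / (1 + (1.9-1)*0.67)
y = 1.273 / (1 + 0.603)
y = 1.273 / 1.603
y = 0.7941


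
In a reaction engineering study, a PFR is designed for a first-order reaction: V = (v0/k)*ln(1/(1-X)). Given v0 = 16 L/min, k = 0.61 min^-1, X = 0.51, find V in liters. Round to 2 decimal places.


V = (v0/k) * ln(1/(1-X))
V = (16/0.61) * ln(1/(1-0.51))
V = 26.229508 * ln(2.040816)
V = 26.229508 * 0.71335
V = 18.71 L


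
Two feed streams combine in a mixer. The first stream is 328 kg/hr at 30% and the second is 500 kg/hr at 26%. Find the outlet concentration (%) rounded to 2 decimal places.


Mass balance on solute: F1*x1 + F2*x2 = F3*x3
F3 = F1 + F2 = 328 + 500 = 828 kg/hr
x3 = (F1*x1 + F2*x2)/F3
x3 = (328*0.3 + 500*0.26) / 828
x3 = 27.58%


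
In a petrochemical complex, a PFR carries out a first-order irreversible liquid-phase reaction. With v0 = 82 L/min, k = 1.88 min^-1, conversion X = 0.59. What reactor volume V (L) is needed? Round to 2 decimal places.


V = (v0/k) * ln(1/(1-X))
V = (82/1.88) * ln(1/(1-0.59))
V = 43.617021 * ln(2.439024)
V = 43.617021 * 0.891598
V = 38.89 L


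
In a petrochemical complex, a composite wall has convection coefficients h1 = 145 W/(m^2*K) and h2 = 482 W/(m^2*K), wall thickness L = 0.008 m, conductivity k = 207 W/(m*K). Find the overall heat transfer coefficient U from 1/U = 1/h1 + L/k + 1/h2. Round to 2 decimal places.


1/U = 1/h1 + L/k + 1/h2
1/U = 1/145 + 0.008/207 + 1/482
1/U = 0.0068965517 + 3.86473e-05 + 0.0020746888
1/U = 0.0090098878
U = 110.99 W/(m^2*K)


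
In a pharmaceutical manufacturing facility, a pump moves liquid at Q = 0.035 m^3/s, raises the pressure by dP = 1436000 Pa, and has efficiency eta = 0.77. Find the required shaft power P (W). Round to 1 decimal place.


P = Q * dP / eta
P = 0.035 * 1436000 / 0.77
P = 50260.0 / 0.77
P = 65272.7 W


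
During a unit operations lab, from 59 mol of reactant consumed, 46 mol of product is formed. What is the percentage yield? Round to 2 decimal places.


Yield = (moles product / moles consumed) * 100%
Yield = (46 / 59) * 100
Yield = 0.7797 * 100
Yield = 77.97%


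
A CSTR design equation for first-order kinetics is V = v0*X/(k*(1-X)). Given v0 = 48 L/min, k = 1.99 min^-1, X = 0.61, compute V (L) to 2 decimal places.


V = v0 * X / (k * (1 - X))
V = 48 * 0.61 / (1.99 * (1 - 0.61))
V = 29.28 / (1.99 * 0.39)
V = 29.28 / 0.7761
V = 37.73 L


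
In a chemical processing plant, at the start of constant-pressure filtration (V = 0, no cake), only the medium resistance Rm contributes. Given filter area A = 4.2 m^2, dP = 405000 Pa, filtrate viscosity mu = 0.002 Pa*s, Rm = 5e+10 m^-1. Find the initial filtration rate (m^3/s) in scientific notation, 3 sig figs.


rate = A * dP / (mu * Rm)
rate = 4.2 * 405000 / (0.002 * 5e+10)
rate = 1701000.0 / 1.000e+08
rate = 1.70e-02 m^3/s


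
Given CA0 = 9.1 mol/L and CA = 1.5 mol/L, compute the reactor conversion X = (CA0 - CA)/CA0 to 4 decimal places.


X = (CA0 - CA) / CA0
X = (9.1 - 1.5) / 9.1
X = 7.6 / 9.1
X = 0.8352


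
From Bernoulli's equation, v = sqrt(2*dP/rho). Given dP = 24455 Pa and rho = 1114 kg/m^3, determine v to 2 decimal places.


v = sqrt(2*dP/rho)
v = sqrt(2*24455/1114)
v = sqrt(43.904847)
v = 6.63 m/s


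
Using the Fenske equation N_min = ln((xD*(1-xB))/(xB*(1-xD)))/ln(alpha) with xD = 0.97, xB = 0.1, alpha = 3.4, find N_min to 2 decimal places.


N_min = ln((xD*(1-xB))/(xB*(1-xD))) / ln(alpha)
Numerator inside ln: 0.873 / 0.003 = 291.0
ln(291.0) = 5.673323
ln(alpha) = ln(3.4) = 1.223775
N_min = 5.673323 / 1.223775 = 4.64


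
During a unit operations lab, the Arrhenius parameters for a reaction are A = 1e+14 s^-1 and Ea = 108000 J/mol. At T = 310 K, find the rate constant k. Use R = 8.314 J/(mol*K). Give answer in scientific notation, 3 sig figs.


k = A * exp(-Ea/(R*T))
k = 1e+14 * exp(-108000 / (8.314 * 310))
k = 1e+14 * exp(-41.903668)
k = 6.33e-05


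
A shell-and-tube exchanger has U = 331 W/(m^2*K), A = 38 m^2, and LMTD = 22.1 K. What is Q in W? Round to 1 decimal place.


Q = U * A * LMTD
Q = 331 * 38 * 22.1
Q = 277973.8 W


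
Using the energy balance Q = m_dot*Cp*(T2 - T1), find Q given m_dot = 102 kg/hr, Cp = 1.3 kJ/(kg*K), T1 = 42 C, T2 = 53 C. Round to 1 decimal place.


Q = m_dot * Cp * (T2 - T1)
Q = 102 * 1.3 * (53 - 42)
Q = 102 * 1.3 * 11
Q = 1458.6 kJ/hr


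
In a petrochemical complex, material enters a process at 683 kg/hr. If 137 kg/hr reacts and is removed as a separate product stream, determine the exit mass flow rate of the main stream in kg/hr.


Steady-state mass balance on the main outlet: F_out = F_in - F_removed
F_out = 683 - 137
F_out = 546 kg/hr


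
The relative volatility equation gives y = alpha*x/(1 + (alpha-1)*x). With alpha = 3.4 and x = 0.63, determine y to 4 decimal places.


y = alpha*x / (1 + (alpha-1)*x)
y = 3.4*0.63 / (1 + (3.4-1)*0.63)
y = 2.142 / (1 + 1.512)
y = 2.142 / 2.512
y = 0.8527


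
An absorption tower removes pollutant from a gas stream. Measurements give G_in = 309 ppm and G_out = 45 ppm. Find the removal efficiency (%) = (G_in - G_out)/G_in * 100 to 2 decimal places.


Efficiency = (G_in - G_out) / G_in * 100%
Efficiency = (309 - 45) / 309 * 100
Efficiency = 264 / 309 * 100
Efficiency = 85.44%


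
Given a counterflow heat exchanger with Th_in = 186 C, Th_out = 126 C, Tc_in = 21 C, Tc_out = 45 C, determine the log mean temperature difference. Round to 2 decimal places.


dT1 = Th_in - Tc_out = 186 - 45 = 141
dT2 = Th_out - Tc_in = 126 - 21 = 105
LMTD = (dT1 - dT2) / ln(dT1/dT2)
LMTD = (141 - 105) / ln(141/105)
LMTD = 122.12 K


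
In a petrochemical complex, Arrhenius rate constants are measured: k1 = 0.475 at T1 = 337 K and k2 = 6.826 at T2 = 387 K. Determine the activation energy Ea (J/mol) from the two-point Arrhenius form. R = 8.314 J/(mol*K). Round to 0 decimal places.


Ea = R * ln(k2/k1) / (1/T1 - 1/T2)
ln(k2/k1) = ln(6.826/0.475) = 2.6651793
1/T1 - 1/T2 = 1/337 - 1/387 = 0.000383379722
Ea = 8.314 * 2.6651793 / 0.000383379722
Ea = 57797 J/mol


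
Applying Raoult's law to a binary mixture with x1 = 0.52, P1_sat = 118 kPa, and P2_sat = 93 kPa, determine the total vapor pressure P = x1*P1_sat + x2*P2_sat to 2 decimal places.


P = x1*P1_sat + x2*P2_sat
x2 = 1 - x1 = 1 - 0.52 = 0.48
P = 0.52*118 + 0.48*93
P = 61.36 + 44.64
P = 106.00 kPa


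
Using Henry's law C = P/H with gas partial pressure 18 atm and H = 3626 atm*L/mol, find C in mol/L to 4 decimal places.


C = P / H
C = 18 / 3626
C = 0.0050 mol/L


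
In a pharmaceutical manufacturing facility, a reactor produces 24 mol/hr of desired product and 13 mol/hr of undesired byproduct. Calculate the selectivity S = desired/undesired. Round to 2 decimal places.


S = desired product rate / undesired product rate
S = 24 / 13
S = 1.85


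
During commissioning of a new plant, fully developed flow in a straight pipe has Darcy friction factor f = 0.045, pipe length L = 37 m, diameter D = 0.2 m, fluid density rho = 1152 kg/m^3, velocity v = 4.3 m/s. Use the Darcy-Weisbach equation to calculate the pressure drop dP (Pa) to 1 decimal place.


dP = f * (L/D) * (rho*v^2/2)
dP = 0.045 * (37/0.2) * (1152*4.3^2/2)
L/D = 185.0
rho*v^2/2 = 1152*18.49/2 = 10650.24
dP = 0.045 * 185.0 * 10650.24
dP = 88663.2 Pa


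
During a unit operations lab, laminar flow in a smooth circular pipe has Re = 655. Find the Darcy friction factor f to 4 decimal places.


f = 64 / Re
f = 64 / 655
f = 0.0977


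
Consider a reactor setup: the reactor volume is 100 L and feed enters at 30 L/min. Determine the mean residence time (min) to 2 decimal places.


tau = V / v0
tau = 100 / 30
tau = 3.33 min


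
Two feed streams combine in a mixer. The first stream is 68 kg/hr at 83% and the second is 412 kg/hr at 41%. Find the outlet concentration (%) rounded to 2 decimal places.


Mass balance on solute: F1*x1 + F2*x2 = F3*x3
F3 = F1 + F2 = 68 + 412 = 480 kg/hr
x3 = (F1*x1 + F2*x2)/F3
x3 = (68*0.83 + 412*0.41) / 480
x3 = 46.95%


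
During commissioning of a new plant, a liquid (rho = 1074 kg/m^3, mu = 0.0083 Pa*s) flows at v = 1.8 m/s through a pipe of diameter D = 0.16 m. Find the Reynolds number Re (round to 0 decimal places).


Re = rho * v * D / mu
Re = 1074 * 1.8 * 0.16 / 0.0083
Re = 309.312 / 0.0083
Re = 37267


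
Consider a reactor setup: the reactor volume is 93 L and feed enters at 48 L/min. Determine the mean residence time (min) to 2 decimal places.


tau = V / v0
tau = 93 / 48
tau = 1.94 min


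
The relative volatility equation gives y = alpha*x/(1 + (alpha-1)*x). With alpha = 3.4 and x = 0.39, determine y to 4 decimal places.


y = alpha*x / (1 + (alpha-1)*x)
y = 3.4*0.39 / (1 + (3.4-1)*0.39)
y = 1.326 / (1 + 0.936)
y = 1.326 / 1.936
y = 0.6849


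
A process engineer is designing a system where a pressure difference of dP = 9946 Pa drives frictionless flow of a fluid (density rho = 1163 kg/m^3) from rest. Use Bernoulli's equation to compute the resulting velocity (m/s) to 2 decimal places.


v = sqrt(2*dP/rho)
v = sqrt(2*9946/1163)
v = sqrt(17.104041)
v = 4.14 m/s


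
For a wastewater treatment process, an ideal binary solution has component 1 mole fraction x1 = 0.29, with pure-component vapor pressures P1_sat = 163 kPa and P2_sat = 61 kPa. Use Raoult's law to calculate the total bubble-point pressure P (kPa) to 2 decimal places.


P = x1*P1_sat + x2*P2_sat
x2 = 1 - x1 = 1 - 0.29 = 0.71
P = 0.29*163 + 0.71*61
P = 47.27 + 43.31
P = 90.58 kPa


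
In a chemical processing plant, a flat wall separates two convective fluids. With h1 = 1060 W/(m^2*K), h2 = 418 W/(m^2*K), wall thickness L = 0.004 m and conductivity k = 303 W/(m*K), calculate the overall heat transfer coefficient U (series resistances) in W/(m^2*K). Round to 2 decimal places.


1/U = 1/h1 + L/k + 1/h2
1/U = 1/1060 + 0.004/303 + 1/418
1/U = 0.0009433962 + 1.32013e-05 + 0.0023923445
1/U = 0.003348942
U = 298.60 W/(m^2*K)


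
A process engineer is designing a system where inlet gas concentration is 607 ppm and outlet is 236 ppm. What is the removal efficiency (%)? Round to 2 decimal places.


Efficiency = (G_in - G_out) / G_in * 100%
Efficiency = (607 - 236) / 607 * 100
Efficiency = 371 / 607 * 100
Efficiency = 61.12%


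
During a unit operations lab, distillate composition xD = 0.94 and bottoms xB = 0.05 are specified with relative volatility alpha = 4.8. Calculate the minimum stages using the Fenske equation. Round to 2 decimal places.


N_min = ln((xD*(1-xB))/(xB*(1-xD))) / ln(alpha)
Numerator inside ln: 0.893 / 0.003 = 297.666667
ln(297.666667) = 5.695974
ln(alpha) = ln(4.8) = 1.568616
N_min = 5.695974 / 1.568616 = 3.63


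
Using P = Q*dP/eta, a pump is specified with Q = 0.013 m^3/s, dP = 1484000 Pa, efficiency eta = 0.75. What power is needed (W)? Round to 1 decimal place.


P = Q * dP / eta
P = 0.013 * 1484000 / 0.75
P = 19292.0 / 0.75
P = 25722.7 W


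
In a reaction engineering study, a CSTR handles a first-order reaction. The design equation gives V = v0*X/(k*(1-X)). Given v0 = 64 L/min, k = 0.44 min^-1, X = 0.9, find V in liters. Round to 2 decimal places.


V = v0 * X / (k * (1 - X))
V = 64 * 0.9 / (0.44 * (1 - 0.9))
V = 57.6 / (0.44 * 0.1)
V = 57.6 / 0.044
V = 1309.09 L


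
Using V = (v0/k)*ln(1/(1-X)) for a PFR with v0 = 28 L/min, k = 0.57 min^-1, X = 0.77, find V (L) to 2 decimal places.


V = (v0/k) * ln(1/(1-X))
V = (28/0.57) * ln(1/(1-0.77))
V = 49.122807 * ln(4.347826)
V = 49.122807 * 1.469676
V = 72.19 L


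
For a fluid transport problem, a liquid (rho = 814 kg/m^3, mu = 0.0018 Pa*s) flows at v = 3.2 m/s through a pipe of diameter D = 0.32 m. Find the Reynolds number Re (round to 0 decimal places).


Re = rho * v * D / mu
Re = 814 * 3.2 * 0.32 / 0.0018
Re = 833.536 / 0.0018
Re = 463076


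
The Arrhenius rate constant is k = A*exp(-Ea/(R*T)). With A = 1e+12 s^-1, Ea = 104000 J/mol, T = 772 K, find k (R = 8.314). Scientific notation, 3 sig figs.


k = A * exp(-Ea/(R*T))
k = 1e+12 * exp(-104000 / (8.314 * 772))
k = 1e+12 * exp(-16.203395)
k = 9.18e+04


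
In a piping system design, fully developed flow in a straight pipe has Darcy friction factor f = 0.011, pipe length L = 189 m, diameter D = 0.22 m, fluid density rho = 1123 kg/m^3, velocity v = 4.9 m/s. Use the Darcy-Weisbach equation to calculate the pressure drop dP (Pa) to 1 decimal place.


dP = f * (L/D) * (rho*v^2/2)
dP = 0.011 * (189/0.22) * (1123*4.9^2/2)
L/D = 859.09090909
rho*v^2/2 = 1123*24.01/2 = 13481.615
dP = 0.011 * 859.09090909 * 13481.615
dP = 127401.3 Pa


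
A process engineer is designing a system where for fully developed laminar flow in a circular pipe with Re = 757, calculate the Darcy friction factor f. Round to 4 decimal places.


f = 64 / Re
f = 64 / 757
f = 0.0845


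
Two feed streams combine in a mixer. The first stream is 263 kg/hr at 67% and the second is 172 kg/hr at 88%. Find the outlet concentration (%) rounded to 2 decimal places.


Mass balance on solute: F1*x1 + F2*x2 = F3*x3
F3 = F1 + F2 = 263 + 172 = 435 kg/hr
x3 = (F1*x1 + F2*x2)/F3
x3 = (263*0.67 + 172*0.88) / 435
x3 = 75.30%


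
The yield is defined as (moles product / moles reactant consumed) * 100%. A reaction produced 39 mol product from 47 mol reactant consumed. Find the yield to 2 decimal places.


Yield = (moles product / moles consumed) * 100%
Yield = (39 / 47) * 100
Yield = 0.8298 * 100
Yield = 82.98%


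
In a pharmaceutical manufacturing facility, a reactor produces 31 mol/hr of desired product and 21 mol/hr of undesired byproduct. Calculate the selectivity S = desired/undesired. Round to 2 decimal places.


S = desired product rate / undesired product rate
S = 31 / 21
S = 1.48


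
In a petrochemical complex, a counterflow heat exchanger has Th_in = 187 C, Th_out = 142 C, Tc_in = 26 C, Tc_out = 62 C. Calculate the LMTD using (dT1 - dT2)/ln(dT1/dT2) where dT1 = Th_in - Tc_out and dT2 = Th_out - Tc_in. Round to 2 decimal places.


dT1 = Th_in - Tc_out = 187 - 62 = 125
dT2 = Th_out - Tc_in = 142 - 26 = 116
LMTD = (dT1 - dT2) / ln(dT1/dT2)
LMTD = (125 - 116) / ln(125/116)
LMTD = 120.44 K


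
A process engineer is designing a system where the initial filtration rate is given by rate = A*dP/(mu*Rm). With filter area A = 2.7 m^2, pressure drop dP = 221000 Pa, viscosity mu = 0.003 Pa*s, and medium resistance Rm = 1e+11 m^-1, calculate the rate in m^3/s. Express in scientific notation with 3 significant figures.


rate = A * dP / (mu * Rm)
rate = 2.7 * 221000 / (0.003 * 1e+11)
rate = 596700.0 / 3.000e+08
rate = 1.99e-03 m^3/s


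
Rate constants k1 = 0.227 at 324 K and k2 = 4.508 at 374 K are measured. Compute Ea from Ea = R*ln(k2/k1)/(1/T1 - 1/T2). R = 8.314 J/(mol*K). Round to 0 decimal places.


Ea = R * ln(k2/k1) / (1/T1 - 1/T2)
ln(k2/k1) = ln(4.508/0.227) = 2.9886589
1/T1 - 1/T2 = 1/324 - 1/374 = 0.000412622962
Ea = 8.314 * 2.9886589 / 0.000412622962
Ea = 60219 J/mol


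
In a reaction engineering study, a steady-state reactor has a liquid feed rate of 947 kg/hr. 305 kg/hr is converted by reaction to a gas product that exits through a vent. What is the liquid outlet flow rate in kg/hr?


Steady-state mass balance on the main outlet: F_out = F_in - F_removed
F_out = 947 - 305
F_out = 642 kg/hr


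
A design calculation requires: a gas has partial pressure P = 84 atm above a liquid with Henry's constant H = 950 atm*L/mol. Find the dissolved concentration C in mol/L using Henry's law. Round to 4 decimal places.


C = P / H
C = 84 / 950
C = 0.0884 mol/L


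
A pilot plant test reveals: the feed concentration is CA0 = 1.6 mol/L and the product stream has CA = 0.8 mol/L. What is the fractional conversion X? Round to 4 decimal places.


X = (CA0 - CA) / CA0
X = (1.6 - 0.8) / 1.6
X = 0.8 / 1.6
X = 0.5000


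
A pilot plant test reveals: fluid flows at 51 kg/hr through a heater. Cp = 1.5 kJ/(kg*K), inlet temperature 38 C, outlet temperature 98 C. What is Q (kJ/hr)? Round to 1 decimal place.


Q = m_dot * Cp * (T2 - T1)
Q = 51 * 1.5 * (98 - 38)
Q = 51 * 1.5 * 60
Q = 4590.0 kJ/hr


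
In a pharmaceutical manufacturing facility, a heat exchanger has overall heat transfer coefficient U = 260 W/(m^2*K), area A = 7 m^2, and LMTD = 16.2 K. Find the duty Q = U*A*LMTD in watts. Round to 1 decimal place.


Q = U * A * LMTD
Q = 260 * 7 * 16.2
Q = 29484.0 W


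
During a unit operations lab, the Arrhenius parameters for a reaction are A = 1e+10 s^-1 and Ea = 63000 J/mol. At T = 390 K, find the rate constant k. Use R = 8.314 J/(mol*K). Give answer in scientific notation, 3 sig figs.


k = A * exp(-Ea/(R*T))
k = 1e+10 * exp(-63000 / (8.314 * 390))
k = 1e+10 * exp(-19.429692)
k = 3.65e+01


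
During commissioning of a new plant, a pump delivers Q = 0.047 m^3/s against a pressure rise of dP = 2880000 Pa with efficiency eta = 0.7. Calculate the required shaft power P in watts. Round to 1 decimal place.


P = Q * dP / eta
P = 0.047 * 2880000 / 0.7
P = 135360.0 / 0.7
P = 193371.4 W


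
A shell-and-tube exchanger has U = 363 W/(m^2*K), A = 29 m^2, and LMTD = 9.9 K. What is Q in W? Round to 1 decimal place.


Q = U * A * LMTD
Q = 363 * 29 * 9.9
Q = 104217.3 W


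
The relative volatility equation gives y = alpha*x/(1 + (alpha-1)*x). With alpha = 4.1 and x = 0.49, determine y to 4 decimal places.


y = alpha*x / (1 + (alpha-1)*x)
y = 4.1*0.49 / (1 + (4.1-1)*0.49)
y = 2.009 / (1 + 1.519)
y = 2.009 / 2.519
y = 0.7975


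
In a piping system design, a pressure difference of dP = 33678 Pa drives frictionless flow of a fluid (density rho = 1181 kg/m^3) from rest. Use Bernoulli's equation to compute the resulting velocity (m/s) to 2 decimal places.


v = sqrt(2*dP/rho)
v = sqrt(2*33678/1181)
v = sqrt(57.033023)
v = 7.55 m/s


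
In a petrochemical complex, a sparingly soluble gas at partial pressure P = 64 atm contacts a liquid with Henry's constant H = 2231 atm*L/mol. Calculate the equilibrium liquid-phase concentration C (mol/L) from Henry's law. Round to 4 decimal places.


C = P / H
C = 64 / 2231
C = 0.0287 mol/L


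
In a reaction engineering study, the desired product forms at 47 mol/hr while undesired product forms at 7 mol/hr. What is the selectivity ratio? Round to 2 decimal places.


S = desired product rate / undesired product rate
S = 47 / 7
S = 6.71


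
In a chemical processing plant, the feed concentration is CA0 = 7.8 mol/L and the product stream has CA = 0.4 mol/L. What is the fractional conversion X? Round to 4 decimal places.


X = (CA0 - CA) / CA0
X = (7.8 - 0.4) / 7.8
X = 7.4 / 7.8
X = 0.9487


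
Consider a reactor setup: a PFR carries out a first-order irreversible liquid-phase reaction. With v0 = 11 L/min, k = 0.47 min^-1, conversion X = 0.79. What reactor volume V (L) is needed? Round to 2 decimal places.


V = (v0/k) * ln(1/(1-X))
V = (11/0.47) * ln(1/(1-0.79))
V = 23.404255 * ln(4.761905)
V = 23.404255 * 1.560648
V = 36.53 L


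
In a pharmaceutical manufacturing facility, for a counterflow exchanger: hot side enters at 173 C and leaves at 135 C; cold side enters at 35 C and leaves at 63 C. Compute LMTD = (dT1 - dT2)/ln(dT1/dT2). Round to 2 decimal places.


dT1 = Th_in - Tc_out = 173 - 63 = 110
dT2 = Th_out - Tc_in = 135 - 35 = 100
LMTD = (dT1 - dT2) / ln(dT1/dT2)
LMTD = (110 - 100) / ln(110/100)
LMTD = 104.92 K


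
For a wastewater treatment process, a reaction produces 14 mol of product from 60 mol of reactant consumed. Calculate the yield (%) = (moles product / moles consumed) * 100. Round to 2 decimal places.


Yield = (moles product / moles consumed) * 100%
Yield = (14 / 60) * 100
Yield = 0.2333 * 100
Yield = 23.33%


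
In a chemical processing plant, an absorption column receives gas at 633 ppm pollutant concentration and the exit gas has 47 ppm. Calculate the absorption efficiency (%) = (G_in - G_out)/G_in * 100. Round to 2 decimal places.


Efficiency = (G_in - G_out) / G_in * 100%
Efficiency = (633 - 47) / 633 * 100
Efficiency = 586 / 633 * 100
Efficiency = 92.58%


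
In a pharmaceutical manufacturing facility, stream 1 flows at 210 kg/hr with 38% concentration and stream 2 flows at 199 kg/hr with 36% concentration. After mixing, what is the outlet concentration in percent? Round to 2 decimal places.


Mass balance on solute: F1*x1 + F2*x2 = F3*x3
F3 = F1 + F2 = 210 + 199 = 409 kg/hr
x3 = (F1*x1 + F2*x2)/F3
x3 = (210*0.38 + 199*0.36) / 409
x3 = 37.03%


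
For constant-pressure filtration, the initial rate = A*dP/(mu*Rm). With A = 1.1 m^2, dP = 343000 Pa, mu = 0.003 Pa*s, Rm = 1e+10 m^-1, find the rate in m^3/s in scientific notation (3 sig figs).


rate = A * dP / (mu * Rm)
rate = 1.1 * 343000 / (0.003 * 1e+10)
rate = 377300.0 / 3.000e+07
rate = 1.26e-02 m^3/s


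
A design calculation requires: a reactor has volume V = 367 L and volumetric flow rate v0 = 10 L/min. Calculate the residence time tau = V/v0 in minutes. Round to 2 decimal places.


tau = V / v0
tau = 367 / 10
tau = 36.70 min


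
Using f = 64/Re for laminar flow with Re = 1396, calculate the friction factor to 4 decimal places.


f = 64 / Re
f = 64 / 1396
f = 0.0458


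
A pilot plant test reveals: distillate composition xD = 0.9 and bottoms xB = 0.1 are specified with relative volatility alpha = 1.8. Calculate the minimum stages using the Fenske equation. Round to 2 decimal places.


N_min = ln((xD*(1-xB))/(xB*(1-xD))) / ln(alpha)
Numerator inside ln: 0.81 / 0.01 = 81.0
ln(81.0) = 4.394449
ln(alpha) = ln(1.8) = 0.587787
N_min = 4.394449 / 0.587787 = 7.48


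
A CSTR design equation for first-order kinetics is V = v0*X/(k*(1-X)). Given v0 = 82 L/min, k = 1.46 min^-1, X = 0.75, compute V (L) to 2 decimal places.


V = v0 * X / (k * (1 - X))
V = 82 * 0.75 / (1.46 * (1 - 0.75))
V = 61.5 / (1.46 * 0.25)
V = 61.5 / 0.365
V = 168.49 L


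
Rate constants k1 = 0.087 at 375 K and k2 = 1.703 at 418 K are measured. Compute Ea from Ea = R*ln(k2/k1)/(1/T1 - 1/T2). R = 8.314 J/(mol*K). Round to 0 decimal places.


Ea = R * ln(k2/k1) / (1/T1 - 1/T2)
ln(k2/k1) = ln(1.703/0.087) = 2.9742386
1/T1 - 1/T2 = 1/375 - 1/418 = 0.000274322169
Ea = 8.314 * 2.9742386 / 0.000274322169
Ea = 90142 J/mol


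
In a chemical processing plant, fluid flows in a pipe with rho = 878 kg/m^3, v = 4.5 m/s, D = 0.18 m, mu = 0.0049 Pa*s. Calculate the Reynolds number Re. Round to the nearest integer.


Re = rho * v * D / mu
Re = 878 * 4.5 * 0.18 / 0.0049
Re = 711.18 / 0.0049
Re = 145139


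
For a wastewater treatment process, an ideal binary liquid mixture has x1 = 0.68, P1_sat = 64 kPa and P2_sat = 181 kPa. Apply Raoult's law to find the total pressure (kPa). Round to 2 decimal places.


P = x1*P1_sat + x2*P2_sat
x2 = 1 - x1 = 1 - 0.68 = 0.32
P = 0.68*64 + 0.32*181
P = 43.52 + 57.92
P = 101.44 kPa


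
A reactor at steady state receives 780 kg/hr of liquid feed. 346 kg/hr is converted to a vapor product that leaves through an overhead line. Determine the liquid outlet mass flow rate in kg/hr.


Steady-state mass balance on the main outlet: F_out = F_in - F_removed
F_out = 780 - 346
F_out = 434 kg/hr


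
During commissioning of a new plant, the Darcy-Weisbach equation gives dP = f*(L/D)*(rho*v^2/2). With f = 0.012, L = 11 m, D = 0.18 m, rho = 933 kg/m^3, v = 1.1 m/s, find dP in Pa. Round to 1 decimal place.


dP = f * (L/D) * (rho*v^2/2)
dP = 0.012 * (11/0.18) * (933*1.1^2/2)
L/D = 61.11111111
rho*v^2/2 = 933*1.21/2 = 564.465
dP = 0.012 * 61.11111111 * 564.465
dP = 413.9 Pa


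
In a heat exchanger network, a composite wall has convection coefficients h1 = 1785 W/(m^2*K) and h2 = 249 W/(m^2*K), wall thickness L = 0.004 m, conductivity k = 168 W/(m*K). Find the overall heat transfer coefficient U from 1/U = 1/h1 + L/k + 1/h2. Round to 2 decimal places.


1/U = 1/h1 + L/k + 1/h2
1/U = 1/1785 + 0.004/168 + 1/249
1/U = 0.0005602241 + 2.38095e-05 + 0.0040160643
1/U = 0.0046000979
U = 217.39 W/(m^2*K)


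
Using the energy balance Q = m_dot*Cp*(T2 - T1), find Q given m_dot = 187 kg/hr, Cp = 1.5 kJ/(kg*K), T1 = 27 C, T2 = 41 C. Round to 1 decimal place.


Q = m_dot * Cp * (T2 - T1)
Q = 187 * 1.5 * (41 - 27)
Q = 187 * 1.5 * 14
Q = 3927.0 kJ/hr


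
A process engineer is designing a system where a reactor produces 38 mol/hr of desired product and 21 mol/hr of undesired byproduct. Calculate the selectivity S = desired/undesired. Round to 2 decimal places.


S = desired product rate / undesired product rate
S = 38 / 21
S = 1.81


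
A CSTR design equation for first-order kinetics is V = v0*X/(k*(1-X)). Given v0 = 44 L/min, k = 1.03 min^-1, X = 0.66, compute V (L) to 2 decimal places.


V = v0 * X / (k * (1 - X))
V = 44 * 0.66 / (1.03 * (1 - 0.66))
V = 29.04 / (1.03 * 0.34)
V = 29.04 / 0.3502
V = 82.92 L


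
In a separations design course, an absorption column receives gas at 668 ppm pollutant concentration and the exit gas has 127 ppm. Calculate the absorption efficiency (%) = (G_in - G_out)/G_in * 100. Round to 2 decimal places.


Efficiency = (G_in - G_out) / G_in * 100%
Efficiency = (668 - 127) / 668 * 100
Efficiency = 541 / 668 * 100
Efficiency = 80.99%


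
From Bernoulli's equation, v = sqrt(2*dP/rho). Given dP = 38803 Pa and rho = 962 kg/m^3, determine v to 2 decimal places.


v = sqrt(2*dP/rho)
v = sqrt(2*38803/962)
v = sqrt(80.671518)
v = 8.98 m/s


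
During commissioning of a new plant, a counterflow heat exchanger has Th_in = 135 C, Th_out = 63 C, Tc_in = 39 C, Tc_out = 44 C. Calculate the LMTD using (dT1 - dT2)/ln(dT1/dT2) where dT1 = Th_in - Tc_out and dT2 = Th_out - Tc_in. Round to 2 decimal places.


dT1 = Th_in - Tc_out = 135 - 44 = 91
dT2 = Th_out - Tc_in = 63 - 39 = 24
LMTD = (dT1 - dT2) / ln(dT1/dT2)
LMTD = (91 - 24) / ln(91/24)
LMTD = 50.27 K


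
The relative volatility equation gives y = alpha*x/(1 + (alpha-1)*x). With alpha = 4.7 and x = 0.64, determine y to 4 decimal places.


y = alpha*x / (1 + (alpha-1)*x)
y = 4.7*0.64 / (1 + (4.7-1)*0.64)
y = 3.008 / (1 + 2.368)
y = 3.008 / 3.368
y = 0.8931


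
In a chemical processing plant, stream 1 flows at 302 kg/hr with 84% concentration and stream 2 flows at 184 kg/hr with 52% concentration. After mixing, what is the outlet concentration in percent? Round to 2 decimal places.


Mass balance on solute: F1*x1 + F2*x2 = F3*x3
F3 = F1 + F2 = 302 + 184 = 486 kg/hr
x3 = (F1*x1 + F2*x2)/F3
x3 = (302*0.84 + 184*0.52) / 486
x3 = 71.88%


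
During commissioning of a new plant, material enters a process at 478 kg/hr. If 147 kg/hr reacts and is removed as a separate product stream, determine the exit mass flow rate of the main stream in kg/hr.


Steady-state mass balance on the main outlet: F_out = F_in - F_removed
F_out = 478 - 147
F_out = 331 kg/hr


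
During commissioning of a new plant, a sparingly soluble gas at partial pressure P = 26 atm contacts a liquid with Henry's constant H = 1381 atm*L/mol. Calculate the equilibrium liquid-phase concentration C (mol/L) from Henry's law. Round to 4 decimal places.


C = P / H
C = 26 / 1381
C = 0.0188 mol/L
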